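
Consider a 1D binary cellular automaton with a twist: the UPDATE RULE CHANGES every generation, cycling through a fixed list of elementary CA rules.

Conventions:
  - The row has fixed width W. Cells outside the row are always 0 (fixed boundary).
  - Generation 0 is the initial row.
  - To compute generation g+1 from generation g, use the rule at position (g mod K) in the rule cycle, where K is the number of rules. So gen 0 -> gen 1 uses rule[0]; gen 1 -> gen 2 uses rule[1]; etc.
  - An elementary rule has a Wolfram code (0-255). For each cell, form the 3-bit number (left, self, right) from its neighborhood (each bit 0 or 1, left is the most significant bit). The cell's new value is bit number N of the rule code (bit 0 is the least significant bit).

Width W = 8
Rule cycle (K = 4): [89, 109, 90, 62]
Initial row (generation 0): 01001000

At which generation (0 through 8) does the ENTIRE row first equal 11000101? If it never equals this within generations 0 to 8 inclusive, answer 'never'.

Answer: never

Derivation:
Gen 0: 01001000
Gen 1 (rule 89): 00100111
Gen 2 (rule 109): 10100101
Gen 3 (rule 90): 00011000
Gen 4 (rule 62): 00110100
Gen 5 (rule 89): 10110011
Gen 6 (rule 109): 11110011
Gen 7 (rule 90): 10011111
Gen 8 (rule 62): 11110000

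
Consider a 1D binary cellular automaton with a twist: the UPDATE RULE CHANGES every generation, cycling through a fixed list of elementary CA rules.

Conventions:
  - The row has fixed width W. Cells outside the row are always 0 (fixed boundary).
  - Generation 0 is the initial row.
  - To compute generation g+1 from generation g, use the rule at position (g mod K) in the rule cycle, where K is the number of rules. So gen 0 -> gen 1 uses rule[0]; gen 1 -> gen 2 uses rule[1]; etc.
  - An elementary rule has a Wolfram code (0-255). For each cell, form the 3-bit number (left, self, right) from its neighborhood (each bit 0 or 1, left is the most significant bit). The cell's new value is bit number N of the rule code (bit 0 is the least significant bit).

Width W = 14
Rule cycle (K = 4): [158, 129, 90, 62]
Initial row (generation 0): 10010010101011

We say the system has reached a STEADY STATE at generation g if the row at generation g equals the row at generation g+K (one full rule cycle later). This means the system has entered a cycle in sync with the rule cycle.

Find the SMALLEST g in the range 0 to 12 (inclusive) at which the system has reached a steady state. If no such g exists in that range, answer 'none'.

Answer: none

Derivation:
Gen 0: 10010010101011
Gen 1 (rule 158): 11111110101010
Gen 2 (rule 129): 01111100000000
Gen 3 (rule 90): 11000110000000
Gen 4 (rule 62): 10101101000000
Gen 5 (rule 158): 10101001100000
Gen 6 (rule 129): 00000000001111
Gen 7 (rule 90): 00000000011001
Gen 8 (rule 62): 00000000110111
Gen 9 (rule 158): 00000001100110
Gen 10 (rule 129): 11111100000000
Gen 11 (rule 90): 10000110000000
Gen 12 (rule 62): 11001101000000
Gen 13 (rule 158): 10111001100000
Gen 14 (rule 129): 00010000001111
Gen 15 (rule 90): 00101000011001
Gen 16 (rule 62): 01111100110111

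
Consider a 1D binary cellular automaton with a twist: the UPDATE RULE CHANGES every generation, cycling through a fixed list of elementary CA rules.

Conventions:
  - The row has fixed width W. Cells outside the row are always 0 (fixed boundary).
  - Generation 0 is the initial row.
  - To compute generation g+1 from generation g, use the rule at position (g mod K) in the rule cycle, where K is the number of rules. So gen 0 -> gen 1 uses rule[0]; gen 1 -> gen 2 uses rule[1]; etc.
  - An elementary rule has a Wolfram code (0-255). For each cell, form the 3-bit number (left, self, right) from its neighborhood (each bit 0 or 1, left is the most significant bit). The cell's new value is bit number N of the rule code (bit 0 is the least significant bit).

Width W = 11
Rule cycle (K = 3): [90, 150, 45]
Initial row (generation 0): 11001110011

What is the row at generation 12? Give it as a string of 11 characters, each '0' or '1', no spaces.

Answer: 01110111111

Derivation:
Gen 0: 11001110011
Gen 1 (rule 90): 11111011111
Gen 2 (rule 150): 01110001110
Gen 3 (rule 45): 01000101000
Gen 4 (rule 90): 10101000100
Gen 5 (rule 150): 10101101110
Gen 6 (rule 45): 11111011000
Gen 7 (rule 90): 10001011100
Gen 8 (rule 150): 11011001010
Gen 9 (rule 45): 10110001110
Gen 10 (rule 90): 00111011011
Gen 11 (rule 150): 01010000000
Gen 12 (rule 45): 01110111111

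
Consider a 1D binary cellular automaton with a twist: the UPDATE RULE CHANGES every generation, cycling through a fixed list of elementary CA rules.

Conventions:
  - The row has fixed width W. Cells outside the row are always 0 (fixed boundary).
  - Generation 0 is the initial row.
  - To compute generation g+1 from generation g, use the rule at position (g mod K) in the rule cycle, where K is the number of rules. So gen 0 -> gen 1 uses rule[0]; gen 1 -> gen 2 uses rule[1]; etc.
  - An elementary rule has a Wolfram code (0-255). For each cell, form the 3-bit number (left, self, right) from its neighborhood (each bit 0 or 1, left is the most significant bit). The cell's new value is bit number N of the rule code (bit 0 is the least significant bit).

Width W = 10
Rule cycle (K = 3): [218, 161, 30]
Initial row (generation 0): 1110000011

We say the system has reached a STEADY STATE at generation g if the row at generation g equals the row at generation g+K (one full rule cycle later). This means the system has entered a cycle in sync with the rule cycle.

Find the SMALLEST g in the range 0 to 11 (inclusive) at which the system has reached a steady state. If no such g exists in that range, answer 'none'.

Answer: none

Derivation:
Gen 0: 1110000011
Gen 1 (rule 218): 1111000111
Gen 2 (rule 161): 0110010010
Gen 3 (rule 30): 1101111111
Gen 4 (rule 218): 1101111111
Gen 5 (rule 161): 0010111110
Gen 6 (rule 30): 0110100001
Gen 7 (rule 218): 1110010010
Gen 8 (rule 161): 0100000000
Gen 9 (rule 30): 1110000000
Gen 10 (rule 218): 1111000000
Gen 11 (rule 161): 0110011111
Gen 12 (rule 30): 1101110000
Gen 13 (rule 218): 1101111000
Gen 14 (rule 161): 0010110011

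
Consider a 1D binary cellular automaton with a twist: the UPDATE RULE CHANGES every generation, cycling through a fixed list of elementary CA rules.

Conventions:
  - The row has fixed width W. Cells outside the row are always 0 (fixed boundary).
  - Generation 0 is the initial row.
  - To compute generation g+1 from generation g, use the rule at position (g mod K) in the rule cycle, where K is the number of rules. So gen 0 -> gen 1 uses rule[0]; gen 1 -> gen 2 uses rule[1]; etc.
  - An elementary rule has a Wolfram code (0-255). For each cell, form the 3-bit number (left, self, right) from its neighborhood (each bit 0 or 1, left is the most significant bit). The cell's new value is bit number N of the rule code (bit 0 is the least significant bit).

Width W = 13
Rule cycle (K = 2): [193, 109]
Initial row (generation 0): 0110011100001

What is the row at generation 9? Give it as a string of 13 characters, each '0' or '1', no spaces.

Answer: 0100001000100

Derivation:
Gen 0: 0110011100001
Gen 1 (rule 193): 0010001101100
Gen 2 (rule 109): 1010101111101
Gen 3 (rule 193): 0000000111100
Gen 4 (rule 109): 1111110100101
Gen 5 (rule 193): 0111110000000
Gen 6 (rule 109): 0100010111111
Gen 7 (rule 193): 0001000011111
Gen 8 (rule 109): 1101011010001
Gen 9 (rule 193): 0100001000100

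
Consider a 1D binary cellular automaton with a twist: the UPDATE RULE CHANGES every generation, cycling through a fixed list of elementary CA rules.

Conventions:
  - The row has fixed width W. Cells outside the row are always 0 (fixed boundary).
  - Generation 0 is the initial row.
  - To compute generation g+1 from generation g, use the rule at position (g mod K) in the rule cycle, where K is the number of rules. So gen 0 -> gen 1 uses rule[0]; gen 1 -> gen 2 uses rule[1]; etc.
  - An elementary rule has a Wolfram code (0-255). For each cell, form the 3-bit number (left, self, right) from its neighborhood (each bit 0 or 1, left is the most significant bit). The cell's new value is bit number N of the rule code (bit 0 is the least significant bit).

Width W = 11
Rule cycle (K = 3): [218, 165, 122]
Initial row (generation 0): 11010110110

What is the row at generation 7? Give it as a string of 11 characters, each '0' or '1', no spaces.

Answer: 00111000010

Derivation:
Gen 0: 11010110110
Gen 1 (rule 218): 11000110111
Gen 2 (rule 165): 00010001010
Gen 3 (rule 122): 00101010101
Gen 4 (rule 218): 01000000000
Gen 5 (rule 165): 01011111111
Gen 6 (rule 122): 10110000001
Gen 7 (rule 218): 00111000010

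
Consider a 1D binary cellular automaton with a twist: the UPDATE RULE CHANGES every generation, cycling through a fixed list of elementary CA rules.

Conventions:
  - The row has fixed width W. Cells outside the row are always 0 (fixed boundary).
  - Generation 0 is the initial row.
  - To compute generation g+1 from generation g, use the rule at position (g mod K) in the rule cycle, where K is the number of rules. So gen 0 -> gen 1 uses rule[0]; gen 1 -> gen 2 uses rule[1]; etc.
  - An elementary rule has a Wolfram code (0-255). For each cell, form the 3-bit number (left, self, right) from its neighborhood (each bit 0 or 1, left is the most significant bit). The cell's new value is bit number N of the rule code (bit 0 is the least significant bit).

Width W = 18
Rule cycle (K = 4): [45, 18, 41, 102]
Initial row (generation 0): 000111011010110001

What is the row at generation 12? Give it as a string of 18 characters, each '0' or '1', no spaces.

Gen 0: 000111011010110001
Gen 1 (rule 45): 110100110111100101
Gen 2 (rule 18): 000011000000011000
Gen 3 (rule 41): 111010011111010011
Gen 4 (rule 102): 001110100001110101
Gen 5 (rule 45): 101001101101001111
Gen 6 (rule 18): 000110000000110000
Gen 7 (rule 41): 110100111110100111
Gen 8 (rule 102): 011101000011101001
Gen 9 (rule 45): 010011011010011001
Gen 10 (rule 18): 101100000001100110
Gen 11 (rule 41): 011001111101000100
Gen 12 (rule 102): 101010000111001100

Answer: 101010000111001100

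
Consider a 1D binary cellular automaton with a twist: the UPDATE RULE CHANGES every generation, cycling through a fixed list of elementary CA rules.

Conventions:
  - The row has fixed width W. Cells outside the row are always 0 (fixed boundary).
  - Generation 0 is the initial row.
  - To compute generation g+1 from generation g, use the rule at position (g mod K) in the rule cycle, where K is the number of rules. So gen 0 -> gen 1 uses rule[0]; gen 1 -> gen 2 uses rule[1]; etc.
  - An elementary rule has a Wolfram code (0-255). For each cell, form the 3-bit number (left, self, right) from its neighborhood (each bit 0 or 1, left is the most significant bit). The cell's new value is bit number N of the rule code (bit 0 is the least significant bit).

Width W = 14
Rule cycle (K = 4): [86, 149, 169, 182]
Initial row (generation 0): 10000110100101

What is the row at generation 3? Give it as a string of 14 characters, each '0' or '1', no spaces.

Gen 0: 10000110100101
Gen 1 (rule 86): 11001010111101
Gen 2 (rule 149): 00101010011001
Gen 3 (rule 169): 10010100010000

Answer: 10010100010000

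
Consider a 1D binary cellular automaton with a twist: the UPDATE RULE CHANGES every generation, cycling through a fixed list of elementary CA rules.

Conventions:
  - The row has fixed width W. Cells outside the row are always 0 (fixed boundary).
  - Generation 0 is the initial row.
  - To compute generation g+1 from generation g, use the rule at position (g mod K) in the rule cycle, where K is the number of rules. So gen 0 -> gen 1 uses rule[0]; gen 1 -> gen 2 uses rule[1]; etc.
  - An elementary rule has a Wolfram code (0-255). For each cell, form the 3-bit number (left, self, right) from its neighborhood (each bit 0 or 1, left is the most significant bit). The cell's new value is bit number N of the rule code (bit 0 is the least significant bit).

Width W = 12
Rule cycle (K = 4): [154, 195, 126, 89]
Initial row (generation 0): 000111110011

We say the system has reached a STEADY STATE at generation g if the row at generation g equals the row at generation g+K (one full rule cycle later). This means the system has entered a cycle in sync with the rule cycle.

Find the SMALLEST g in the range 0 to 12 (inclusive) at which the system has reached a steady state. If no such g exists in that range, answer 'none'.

Answer: none

Derivation:
Gen 0: 000111110011
Gen 1 (rule 154): 001111101110
Gen 2 (rule 195): 110111100110
Gen 3 (rule 126): 111100111111
Gen 4 (rule 89): 100110100001
Gen 5 (rule 154): 011100010010
Gen 6 (rule 195): 101101100100
Gen 7 (rule 126): 111111111110
Gen 8 (rule 89): 100000000011
Gen 9 (rule 154): 010000000110
Gen 10 (rule 195): 100111111010
Gen 11 (rule 126): 111100001111
Gen 12 (rule 89): 100111101001
Gen 13 (rule 154): 011111000110
Gen 14 (rule 195): 101111011010
Gen 15 (rule 126): 111001111111
Gen 16 (rule 89): 101101000001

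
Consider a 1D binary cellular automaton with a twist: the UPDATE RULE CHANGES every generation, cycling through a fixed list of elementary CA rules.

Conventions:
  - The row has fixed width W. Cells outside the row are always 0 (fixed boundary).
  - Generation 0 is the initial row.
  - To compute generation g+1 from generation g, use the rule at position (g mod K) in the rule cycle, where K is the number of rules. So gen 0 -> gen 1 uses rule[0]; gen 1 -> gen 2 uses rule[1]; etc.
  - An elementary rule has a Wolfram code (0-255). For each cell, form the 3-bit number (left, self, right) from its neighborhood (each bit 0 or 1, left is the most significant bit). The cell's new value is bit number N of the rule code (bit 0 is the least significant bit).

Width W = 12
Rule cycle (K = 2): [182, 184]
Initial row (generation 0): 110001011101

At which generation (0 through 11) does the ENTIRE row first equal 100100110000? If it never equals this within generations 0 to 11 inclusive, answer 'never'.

Answer: never

Derivation:
Gen 0: 110001011101
Gen 1 (rule 182): 001011101011
Gen 2 (rule 184): 000111010110
Gen 3 (rule 182): 001010111001
Gen 4 (rule 184): 000101110100
Gen 5 (rule 182): 001110101110
Gen 6 (rule 184): 001101011101
Gen 7 (rule 182): 010011101011
Gen 8 (rule 184): 001011010110
Gen 9 (rule 182): 011100111001
Gen 10 (rule 184): 011010110100
Gen 11 (rule 182): 100111001110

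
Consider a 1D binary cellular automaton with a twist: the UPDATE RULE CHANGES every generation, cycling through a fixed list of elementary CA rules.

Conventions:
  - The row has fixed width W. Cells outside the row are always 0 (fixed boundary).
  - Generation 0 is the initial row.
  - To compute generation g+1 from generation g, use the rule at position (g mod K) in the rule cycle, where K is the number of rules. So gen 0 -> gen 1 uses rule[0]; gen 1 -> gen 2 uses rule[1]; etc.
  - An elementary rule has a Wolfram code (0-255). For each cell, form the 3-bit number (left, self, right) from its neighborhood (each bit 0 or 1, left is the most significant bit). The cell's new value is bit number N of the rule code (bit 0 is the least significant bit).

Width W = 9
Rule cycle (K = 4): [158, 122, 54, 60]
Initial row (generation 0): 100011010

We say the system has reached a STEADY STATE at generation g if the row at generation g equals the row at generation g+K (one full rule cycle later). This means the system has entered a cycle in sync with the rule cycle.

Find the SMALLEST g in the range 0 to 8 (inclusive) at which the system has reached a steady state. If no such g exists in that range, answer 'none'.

Answer: 3

Derivation:
Gen 0: 100011010
Gen 1 (rule 158): 110110011
Gen 2 (rule 122): 111111111
Gen 3 (rule 54): 000000000
Gen 4 (rule 60): 000000000
Gen 5 (rule 158): 000000000
Gen 6 (rule 122): 000000000
Gen 7 (rule 54): 000000000
Gen 8 (rule 60): 000000000
Gen 9 (rule 158): 000000000
Gen 10 (rule 122): 000000000
Gen 11 (rule 54): 000000000
Gen 12 (rule 60): 000000000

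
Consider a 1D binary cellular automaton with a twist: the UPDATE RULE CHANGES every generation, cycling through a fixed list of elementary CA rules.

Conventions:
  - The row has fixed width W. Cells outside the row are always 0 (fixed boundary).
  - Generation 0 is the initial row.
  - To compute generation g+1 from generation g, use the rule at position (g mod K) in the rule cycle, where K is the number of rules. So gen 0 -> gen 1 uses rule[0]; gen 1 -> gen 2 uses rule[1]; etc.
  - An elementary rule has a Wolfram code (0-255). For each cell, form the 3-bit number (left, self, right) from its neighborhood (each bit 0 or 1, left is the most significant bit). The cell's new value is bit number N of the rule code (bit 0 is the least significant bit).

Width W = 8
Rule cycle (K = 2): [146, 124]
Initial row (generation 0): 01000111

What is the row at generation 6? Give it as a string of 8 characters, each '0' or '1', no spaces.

Gen 0: 01000111
Gen 1 (rule 146): 10101010
Gen 2 (rule 124): 11111111
Gen 3 (rule 146): 01111110
Gen 4 (rule 124): 01000011
Gen 5 (rule 146): 10100100
Gen 6 (rule 124): 11110110

Answer: 11110110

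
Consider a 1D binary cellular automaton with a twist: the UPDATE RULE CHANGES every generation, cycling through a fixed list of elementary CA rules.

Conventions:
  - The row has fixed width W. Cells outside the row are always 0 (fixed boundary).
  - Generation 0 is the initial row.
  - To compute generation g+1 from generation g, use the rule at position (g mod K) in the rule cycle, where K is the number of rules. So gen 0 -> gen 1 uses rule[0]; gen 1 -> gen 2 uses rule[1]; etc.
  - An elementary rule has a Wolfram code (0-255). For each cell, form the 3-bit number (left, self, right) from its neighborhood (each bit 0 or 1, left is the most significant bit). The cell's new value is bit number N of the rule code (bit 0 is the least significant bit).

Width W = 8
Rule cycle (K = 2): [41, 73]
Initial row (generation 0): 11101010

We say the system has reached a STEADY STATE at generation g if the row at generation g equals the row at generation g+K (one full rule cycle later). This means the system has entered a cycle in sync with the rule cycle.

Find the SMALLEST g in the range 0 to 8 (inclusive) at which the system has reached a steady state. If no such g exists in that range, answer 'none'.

Gen 0: 11101010
Gen 1 (rule 41): 10010100
Gen 2 (rule 73): 00000001
Gen 3 (rule 41): 11111100
Gen 4 (rule 73): 10000101
Gen 5 (rule 41): 00110010
Gen 6 (rule 73): 10110000
Gen 7 (rule 41): 01100111
Gen 8 (rule 73): 01100101
Gen 9 (rule 41): 01000010
Gen 10 (rule 73): 00011000

Answer: none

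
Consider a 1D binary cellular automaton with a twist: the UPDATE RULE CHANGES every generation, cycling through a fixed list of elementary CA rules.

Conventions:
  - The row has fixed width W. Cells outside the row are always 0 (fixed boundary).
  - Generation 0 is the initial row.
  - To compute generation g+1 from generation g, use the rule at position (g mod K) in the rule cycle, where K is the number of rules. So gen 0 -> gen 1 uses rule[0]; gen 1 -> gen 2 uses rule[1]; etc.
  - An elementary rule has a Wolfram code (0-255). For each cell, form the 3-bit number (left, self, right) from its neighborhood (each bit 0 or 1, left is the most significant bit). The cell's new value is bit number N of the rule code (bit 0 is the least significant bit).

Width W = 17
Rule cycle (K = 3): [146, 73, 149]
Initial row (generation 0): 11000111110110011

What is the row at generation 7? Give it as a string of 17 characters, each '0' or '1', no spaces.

Answer: 10001100001100010

Derivation:
Gen 0: 11000111110110011
Gen 1 (rule 146): 00101011100001100
Gen 2 (rule 73): 10000010101101101
Gen 3 (rule 149): 11111010100000001
Gen 4 (rule 146): 01110000010000010
Gen 5 (rule 73): 01010111000111000
Gen 6 (rule 149): 01010010110010111
Gen 7 (rule 146): 10001100001100010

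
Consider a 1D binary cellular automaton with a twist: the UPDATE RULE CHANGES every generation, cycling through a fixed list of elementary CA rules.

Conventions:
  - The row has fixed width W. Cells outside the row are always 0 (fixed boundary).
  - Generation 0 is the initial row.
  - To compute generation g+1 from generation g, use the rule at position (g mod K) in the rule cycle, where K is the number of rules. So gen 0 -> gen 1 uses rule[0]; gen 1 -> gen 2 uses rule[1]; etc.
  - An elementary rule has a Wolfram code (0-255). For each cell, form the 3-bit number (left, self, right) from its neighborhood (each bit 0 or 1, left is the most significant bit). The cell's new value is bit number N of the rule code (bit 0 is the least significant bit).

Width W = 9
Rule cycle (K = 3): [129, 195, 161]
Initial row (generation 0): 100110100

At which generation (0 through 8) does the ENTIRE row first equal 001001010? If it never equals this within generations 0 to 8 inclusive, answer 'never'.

Gen 0: 100110100
Gen 1 (rule 129): 000000001
Gen 2 (rule 195): 111111110
Gen 3 (rule 161): 011111100
Gen 4 (rule 129): 001111001
Gen 5 (rule 195): 110111010
Gen 6 (rule 161): 001010100
Gen 7 (rule 129): 100000001
Gen 8 (rule 195): 001111110

Answer: never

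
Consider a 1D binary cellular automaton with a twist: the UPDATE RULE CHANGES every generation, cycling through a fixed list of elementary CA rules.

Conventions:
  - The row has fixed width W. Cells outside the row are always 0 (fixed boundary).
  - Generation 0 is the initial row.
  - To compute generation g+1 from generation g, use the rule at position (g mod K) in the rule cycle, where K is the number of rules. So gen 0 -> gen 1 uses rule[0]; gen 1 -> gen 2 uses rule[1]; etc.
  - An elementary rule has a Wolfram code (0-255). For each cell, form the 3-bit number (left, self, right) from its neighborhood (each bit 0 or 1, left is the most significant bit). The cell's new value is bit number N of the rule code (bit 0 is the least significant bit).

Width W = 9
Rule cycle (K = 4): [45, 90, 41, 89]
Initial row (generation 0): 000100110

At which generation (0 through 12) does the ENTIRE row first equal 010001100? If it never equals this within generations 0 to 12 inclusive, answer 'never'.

Answer: never

Derivation:
Gen 0: 000100110
Gen 1 (rule 45): 110100100
Gen 2 (rule 90): 110011010
Gen 3 (rule 41): 100010100
Gen 4 (rule 89): 011000011
Gen 5 (rule 45): 010011010
Gen 6 (rule 90): 101111001
Gen 7 (rule 41): 011000000
Gen 8 (rule 89): 011111111
Gen 9 (rule 45): 010000000
Gen 10 (rule 90): 101000000
Gen 11 (rule 41): 010011111
Gen 12 (rule 89): 001010001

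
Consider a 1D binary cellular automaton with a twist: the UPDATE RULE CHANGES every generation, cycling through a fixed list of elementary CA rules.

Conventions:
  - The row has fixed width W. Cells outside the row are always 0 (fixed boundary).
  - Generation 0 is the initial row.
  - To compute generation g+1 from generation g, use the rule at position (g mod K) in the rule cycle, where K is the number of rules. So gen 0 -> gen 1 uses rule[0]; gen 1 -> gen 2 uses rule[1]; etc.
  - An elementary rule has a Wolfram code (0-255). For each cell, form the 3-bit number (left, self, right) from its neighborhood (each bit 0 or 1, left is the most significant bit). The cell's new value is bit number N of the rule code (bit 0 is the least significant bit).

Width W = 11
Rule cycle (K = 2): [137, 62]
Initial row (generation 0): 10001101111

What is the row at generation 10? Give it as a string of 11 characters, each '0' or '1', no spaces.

Gen 0: 10001101111
Gen 1 (rule 137): 00101001110
Gen 2 (rule 62): 01111111001
Gen 3 (rule 137): 01111110000
Gen 4 (rule 62): 11000001000
Gen 5 (rule 137): 10011100011
Gen 6 (rule 62): 11110010110
Gen 7 (rule 137): 11100000100
Gen 8 (rule 62): 10010001110
Gen 9 (rule 137): 00000101100
Gen 10 (rule 62): 00001111010

Answer: 00001111010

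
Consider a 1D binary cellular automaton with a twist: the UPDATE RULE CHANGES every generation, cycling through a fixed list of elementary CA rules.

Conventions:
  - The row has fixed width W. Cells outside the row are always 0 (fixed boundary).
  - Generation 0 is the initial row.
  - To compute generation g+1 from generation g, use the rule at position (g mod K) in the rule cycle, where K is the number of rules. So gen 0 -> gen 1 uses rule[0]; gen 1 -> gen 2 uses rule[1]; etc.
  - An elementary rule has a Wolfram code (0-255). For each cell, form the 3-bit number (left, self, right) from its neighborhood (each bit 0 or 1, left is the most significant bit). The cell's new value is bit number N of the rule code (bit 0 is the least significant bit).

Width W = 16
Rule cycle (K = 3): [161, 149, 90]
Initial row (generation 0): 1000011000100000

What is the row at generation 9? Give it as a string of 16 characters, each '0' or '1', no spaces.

Answer: 1001111100101000

Derivation:
Gen 0: 1000011000100000
Gen 1 (rule 161): 0011000010001111
Gen 2 (rule 149): 1000111011100110
Gen 3 (rule 90): 0101101010111111
Gen 4 (rule 161): 0010010101011110
Gen 5 (rule 149): 1011010101001101
Gen 6 (rule 90): 0011000000111100
Gen 7 (rule 161): 1000011110011001
Gen 8 (rule 149): 1111001101000101
Gen 9 (rule 90): 1001111100101000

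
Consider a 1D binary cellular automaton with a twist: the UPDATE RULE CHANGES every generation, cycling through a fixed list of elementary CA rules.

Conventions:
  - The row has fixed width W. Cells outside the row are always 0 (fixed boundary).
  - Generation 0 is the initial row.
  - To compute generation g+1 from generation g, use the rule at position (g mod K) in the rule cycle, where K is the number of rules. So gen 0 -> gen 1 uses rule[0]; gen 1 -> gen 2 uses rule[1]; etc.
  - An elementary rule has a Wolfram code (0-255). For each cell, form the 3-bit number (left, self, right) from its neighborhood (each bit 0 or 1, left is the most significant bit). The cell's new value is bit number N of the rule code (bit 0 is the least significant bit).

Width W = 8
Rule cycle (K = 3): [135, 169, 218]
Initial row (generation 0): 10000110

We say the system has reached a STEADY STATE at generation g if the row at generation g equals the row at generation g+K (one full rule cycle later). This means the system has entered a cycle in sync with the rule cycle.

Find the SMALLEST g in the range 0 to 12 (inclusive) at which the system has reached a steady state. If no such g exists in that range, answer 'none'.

Answer: 6

Derivation:
Gen 0: 10000110
Gen 1 (rule 135): 10111000
Gen 2 (rule 169): 01110011
Gen 3 (rule 218): 11111111
Gen 4 (rule 135): 01111110
Gen 5 (rule 169): 01111100
Gen 6 (rule 218): 11111110
Gen 7 (rule 135): 01111100
Gen 8 (rule 169): 01111001
Gen 9 (rule 218): 11111110
Gen 10 (rule 135): 01111100
Gen 11 (rule 169): 01111001
Gen 12 (rule 218): 11111110
Gen 13 (rule 135): 01111100
Gen 14 (rule 169): 01111001
Gen 15 (rule 218): 11111110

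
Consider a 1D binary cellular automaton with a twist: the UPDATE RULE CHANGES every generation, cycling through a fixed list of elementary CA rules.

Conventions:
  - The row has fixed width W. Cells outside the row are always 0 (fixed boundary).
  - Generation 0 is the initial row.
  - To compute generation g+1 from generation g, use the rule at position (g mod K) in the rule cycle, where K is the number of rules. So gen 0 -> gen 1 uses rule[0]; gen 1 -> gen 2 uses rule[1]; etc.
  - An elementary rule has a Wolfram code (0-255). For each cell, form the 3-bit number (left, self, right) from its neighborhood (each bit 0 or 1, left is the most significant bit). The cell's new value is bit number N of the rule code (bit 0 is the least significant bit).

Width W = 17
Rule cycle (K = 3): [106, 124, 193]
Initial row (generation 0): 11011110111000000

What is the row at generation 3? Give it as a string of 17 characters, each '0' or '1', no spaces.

Answer: 00001000011101111

Derivation:
Gen 0: 11011110111000000
Gen 1 (rule 106): 11110011101000000
Gen 2 (rule 124): 10011010111100000
Gen 3 (rule 193): 00001000011101111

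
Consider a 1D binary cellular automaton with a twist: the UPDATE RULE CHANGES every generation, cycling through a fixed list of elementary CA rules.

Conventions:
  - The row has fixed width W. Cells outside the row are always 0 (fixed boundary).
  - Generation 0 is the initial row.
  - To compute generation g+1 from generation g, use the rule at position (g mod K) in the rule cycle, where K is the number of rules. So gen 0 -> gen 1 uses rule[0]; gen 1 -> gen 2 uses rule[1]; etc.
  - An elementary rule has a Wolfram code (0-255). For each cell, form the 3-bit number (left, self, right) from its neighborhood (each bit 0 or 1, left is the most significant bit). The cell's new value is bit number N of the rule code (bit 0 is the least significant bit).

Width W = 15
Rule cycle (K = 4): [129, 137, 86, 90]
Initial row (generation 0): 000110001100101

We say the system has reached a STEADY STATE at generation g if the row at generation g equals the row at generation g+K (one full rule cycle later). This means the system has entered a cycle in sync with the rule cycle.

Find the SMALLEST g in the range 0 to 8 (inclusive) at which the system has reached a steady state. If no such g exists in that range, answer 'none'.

Answer: none

Derivation:
Gen 0: 000110001100101
Gen 1 (rule 129): 110000100000000
Gen 2 (rule 137): 100110001111111
Gen 3 (rule 86): 111011010000001
Gen 4 (rule 90): 101011001000010
Gen 5 (rule 129): 000000000011000
Gen 6 (rule 137): 111111111010011
Gen 7 (rule 86): 000000001011101
Gen 8 (rule 90): 000000010010100
Gen 9 (rule 129): 111111000000001
Gen 10 (rule 137): 111110011111100
Gen 11 (rule 86): 000011100000110
Gen 12 (rule 90): 000110110001111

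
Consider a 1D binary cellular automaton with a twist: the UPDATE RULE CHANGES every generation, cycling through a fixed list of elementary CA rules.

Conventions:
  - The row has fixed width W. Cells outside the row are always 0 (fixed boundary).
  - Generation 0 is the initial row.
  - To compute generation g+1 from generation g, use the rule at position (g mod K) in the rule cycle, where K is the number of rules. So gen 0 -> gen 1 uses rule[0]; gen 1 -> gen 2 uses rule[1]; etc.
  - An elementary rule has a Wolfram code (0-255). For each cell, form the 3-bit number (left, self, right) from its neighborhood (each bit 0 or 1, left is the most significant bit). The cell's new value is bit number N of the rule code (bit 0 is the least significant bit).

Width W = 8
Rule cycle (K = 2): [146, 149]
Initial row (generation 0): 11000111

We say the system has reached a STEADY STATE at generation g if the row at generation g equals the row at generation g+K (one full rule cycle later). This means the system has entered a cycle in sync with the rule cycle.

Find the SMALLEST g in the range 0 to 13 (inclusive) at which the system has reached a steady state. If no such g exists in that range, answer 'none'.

Answer: none

Derivation:
Gen 0: 11000111
Gen 1 (rule 146): 00101010
Gen 2 (rule 149): 10101011
Gen 3 (rule 146): 00000000
Gen 4 (rule 149): 11111111
Gen 5 (rule 146): 01111110
Gen 6 (rule 149): 00111101
Gen 7 (rule 146): 01011000
Gen 8 (rule 149): 01000111
Gen 9 (rule 146): 10101010
Gen 10 (rule 149): 10101011
Gen 11 (rule 146): 00000000
Gen 12 (rule 149): 11111111
Gen 13 (rule 146): 01111110
Gen 14 (rule 149): 00111101
Gen 15 (rule 146): 01011000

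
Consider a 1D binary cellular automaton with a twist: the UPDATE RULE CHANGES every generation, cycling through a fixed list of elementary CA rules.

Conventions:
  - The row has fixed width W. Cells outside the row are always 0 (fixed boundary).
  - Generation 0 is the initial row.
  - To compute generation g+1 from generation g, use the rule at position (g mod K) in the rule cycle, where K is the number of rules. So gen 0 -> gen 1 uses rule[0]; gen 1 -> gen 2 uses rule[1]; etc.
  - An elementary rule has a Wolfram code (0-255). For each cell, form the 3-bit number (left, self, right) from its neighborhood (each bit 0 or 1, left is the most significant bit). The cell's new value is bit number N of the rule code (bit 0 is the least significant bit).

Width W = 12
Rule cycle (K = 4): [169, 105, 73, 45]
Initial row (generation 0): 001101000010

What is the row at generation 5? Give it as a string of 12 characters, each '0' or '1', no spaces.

Gen 0: 001101000010
Gen 1 (rule 169): 101010011000
Gen 2 (rule 105): 010100011011
Gen 3 (rule 73): 000001011011
Gen 4 (rule 45): 111101110110
Gen 5 (rule 169): 111011101100

Answer: 111011101100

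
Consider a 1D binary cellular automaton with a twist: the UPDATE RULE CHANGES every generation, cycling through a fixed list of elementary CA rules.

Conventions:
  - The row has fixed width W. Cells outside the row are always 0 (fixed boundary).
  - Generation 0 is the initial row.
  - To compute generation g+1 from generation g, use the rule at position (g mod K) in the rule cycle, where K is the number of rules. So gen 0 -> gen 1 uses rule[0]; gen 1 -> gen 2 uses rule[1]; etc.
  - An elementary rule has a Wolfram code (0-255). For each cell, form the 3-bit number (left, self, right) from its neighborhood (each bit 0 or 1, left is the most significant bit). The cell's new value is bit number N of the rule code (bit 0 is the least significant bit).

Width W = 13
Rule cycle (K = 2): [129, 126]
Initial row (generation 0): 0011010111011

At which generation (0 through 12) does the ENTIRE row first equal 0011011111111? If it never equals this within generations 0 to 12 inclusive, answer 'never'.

Answer: 4

Derivation:
Gen 0: 0011010111011
Gen 1 (rule 129): 1000000010000
Gen 2 (rule 126): 1100000111000
Gen 3 (rule 129): 0001110010011
Gen 4 (rule 126): 0011011111111
Gen 5 (rule 129): 1000001111110
Gen 6 (rule 126): 1100011000011
Gen 7 (rule 129): 0001000011000
Gen 8 (rule 126): 0011100111100
Gen 9 (rule 129): 1001000011001
Gen 10 (rule 126): 1111100111111
Gen 11 (rule 129): 0111000011110
Gen 12 (rule 126): 1101100110011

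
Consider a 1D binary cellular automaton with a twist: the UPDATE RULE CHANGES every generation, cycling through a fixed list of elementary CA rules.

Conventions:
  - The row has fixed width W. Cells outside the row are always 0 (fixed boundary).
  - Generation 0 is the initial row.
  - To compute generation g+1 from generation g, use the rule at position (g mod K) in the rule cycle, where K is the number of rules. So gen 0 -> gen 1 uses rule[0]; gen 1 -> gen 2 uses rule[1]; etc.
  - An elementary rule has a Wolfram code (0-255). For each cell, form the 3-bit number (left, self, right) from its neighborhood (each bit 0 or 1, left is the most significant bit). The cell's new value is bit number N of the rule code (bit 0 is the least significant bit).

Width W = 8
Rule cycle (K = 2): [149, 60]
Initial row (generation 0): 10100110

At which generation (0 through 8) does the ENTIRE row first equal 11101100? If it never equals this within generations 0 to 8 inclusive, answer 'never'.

Gen 0: 10100110
Gen 1 (rule 149): 10110001
Gen 2 (rule 60): 11101001
Gen 3 (rule 149): 01001101
Gen 4 (rule 60): 01101011
Gen 5 (rule 149): 00001000
Gen 6 (rule 60): 00001100
Gen 7 (rule 149): 11100011
Gen 8 (rule 60): 10010010

Answer: never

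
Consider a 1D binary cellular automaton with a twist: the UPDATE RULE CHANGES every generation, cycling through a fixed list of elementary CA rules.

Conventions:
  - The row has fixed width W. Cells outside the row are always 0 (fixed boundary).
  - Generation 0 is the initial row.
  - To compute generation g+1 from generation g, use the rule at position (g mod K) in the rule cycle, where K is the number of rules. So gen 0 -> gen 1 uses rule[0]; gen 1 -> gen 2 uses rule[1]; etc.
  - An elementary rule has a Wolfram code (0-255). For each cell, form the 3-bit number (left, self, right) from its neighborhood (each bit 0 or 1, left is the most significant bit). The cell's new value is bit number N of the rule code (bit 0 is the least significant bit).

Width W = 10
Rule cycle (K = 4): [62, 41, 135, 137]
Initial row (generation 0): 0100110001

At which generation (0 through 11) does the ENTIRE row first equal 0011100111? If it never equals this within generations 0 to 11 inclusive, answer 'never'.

Gen 0: 0100110001
Gen 1 (rule 62): 1111101011
Gen 2 (rule 41): 1000010110
Gen 3 (rule 135): 1011110000
Gen 4 (rule 137): 0011100111
Gen 5 (rule 62): 0110011100
Gen 6 (rule 41): 0100010001
Gen 7 (rule 135): 1101110111
Gen 8 (rule 137): 1001100110
Gen 9 (rule 62): 1111011101
Gen 10 (rule 41): 1000110010
Gen 11 (rule 135): 1011000110

Answer: 4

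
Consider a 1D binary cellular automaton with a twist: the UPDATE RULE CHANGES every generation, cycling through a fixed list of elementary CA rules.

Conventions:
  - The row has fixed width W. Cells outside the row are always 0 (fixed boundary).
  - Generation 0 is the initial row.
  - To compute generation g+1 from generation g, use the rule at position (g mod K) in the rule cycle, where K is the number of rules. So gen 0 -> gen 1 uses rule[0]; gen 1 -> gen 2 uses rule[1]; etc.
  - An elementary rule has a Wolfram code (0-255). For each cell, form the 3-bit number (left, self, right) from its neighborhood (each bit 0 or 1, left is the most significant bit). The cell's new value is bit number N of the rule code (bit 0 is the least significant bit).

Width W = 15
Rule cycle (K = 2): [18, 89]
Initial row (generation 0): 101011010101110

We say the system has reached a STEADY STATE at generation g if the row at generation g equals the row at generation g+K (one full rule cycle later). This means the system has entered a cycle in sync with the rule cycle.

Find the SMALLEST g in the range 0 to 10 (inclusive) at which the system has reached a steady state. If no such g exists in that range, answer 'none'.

Gen 0: 101011010101110
Gen 1 (rule 18): 000000000000001
Gen 2 (rule 89): 111111111111100
Gen 3 (rule 18): 000000000000010
Gen 4 (rule 89): 111111111111001
Gen 5 (rule 18): 000000000000110
Gen 6 (rule 89): 111111111110111
Gen 7 (rule 18): 000000000000000
Gen 8 (rule 89): 111111111111111
Gen 9 (rule 18): 000000000000000
Gen 10 (rule 89): 111111111111111
Gen 11 (rule 18): 000000000000000
Gen 12 (rule 89): 111111111111111

Answer: 7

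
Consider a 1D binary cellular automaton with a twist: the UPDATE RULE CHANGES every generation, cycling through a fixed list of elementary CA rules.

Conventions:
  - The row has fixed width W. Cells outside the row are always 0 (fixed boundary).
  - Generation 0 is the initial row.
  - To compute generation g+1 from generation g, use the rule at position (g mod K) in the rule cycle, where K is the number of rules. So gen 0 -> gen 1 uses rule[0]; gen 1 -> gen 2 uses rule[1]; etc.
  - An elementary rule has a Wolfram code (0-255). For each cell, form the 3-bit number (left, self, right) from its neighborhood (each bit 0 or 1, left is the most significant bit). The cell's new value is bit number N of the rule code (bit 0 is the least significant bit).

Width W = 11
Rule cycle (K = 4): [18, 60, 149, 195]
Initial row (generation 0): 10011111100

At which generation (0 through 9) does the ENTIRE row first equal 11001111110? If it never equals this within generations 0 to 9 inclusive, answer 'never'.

Answer: never

Derivation:
Gen 0: 10011111100
Gen 1 (rule 18): 01100000010
Gen 2 (rule 60): 01010000011
Gen 3 (rule 149): 01011111000
Gen 4 (rule 195): 10001111011
Gen 5 (rule 18): 01010000000
Gen 6 (rule 60): 01111000000
Gen 7 (rule 149): 00110111111
Gen 8 (rule 195): 11010011111
Gen 9 (rule 18): 00001100000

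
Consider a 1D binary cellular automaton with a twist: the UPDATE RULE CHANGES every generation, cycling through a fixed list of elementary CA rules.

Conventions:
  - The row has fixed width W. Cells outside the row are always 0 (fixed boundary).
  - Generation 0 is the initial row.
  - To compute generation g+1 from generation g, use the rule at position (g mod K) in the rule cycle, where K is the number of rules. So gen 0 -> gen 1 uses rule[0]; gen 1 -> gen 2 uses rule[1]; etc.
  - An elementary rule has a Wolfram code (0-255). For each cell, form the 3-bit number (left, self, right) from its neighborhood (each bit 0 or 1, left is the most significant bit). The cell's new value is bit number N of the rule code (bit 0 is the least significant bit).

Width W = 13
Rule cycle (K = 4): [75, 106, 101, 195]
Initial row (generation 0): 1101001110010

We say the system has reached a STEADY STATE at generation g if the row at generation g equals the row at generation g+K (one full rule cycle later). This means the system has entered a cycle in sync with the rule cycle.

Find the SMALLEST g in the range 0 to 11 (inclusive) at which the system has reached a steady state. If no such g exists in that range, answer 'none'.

Gen 0: 1101001110010
Gen 1 (rule 75): 1100011010100
Gen 2 (rule 106): 1100111101000
Gen 3 (rule 101): 0100000111011
Gen 4 (rule 195): 1001111011001
Gen 5 (rule 75): 0011001011010
Gen 6 (rule 106): 0111010111100
Gen 7 (rule 101): 0001111000101
Gen 8 (rule 195): 1110111011000
Gen 9 (rule 75): 1010101011011
Gen 10 (rule 106): 0101010111111
Gen 11 (rule 101): 0111111000001
Gen 12 (rule 195): 1011111011110
Gen 13 (rule 75): 0010001010010
Gen 14 (rule 106): 0100010100100
Gen 15 (rule 101): 0101011100101

Answer: none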